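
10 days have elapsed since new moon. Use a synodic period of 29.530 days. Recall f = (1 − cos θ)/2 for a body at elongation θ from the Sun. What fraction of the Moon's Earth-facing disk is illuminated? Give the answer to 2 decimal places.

0.76

Elongation θ = 360° × 10/29.530 ≈ 121.9°.
With cos θ = (-0.529), the lit fraction is (1 − (-0.529))/2 ≈ 0.764.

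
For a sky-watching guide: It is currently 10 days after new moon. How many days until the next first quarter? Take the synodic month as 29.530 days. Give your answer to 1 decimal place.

26.9 days

First quarter occurs at elongation 90°, i.e. at age 29.530 × 90/360 = 7.383 d.
Already past this cycle's first quarter; the next is at 7.383 + 29.530 = 36.913 d, so 36.913 − 10 = 26.913 days.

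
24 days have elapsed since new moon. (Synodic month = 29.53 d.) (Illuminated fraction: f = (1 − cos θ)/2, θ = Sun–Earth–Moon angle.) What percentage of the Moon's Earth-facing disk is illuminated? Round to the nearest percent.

The Moon has covered 24/29.53 of its cycle, so θ ≈ 360° × 24/29.53 = 292.6°.
With cos θ = 0.384, the lit fraction is (1 − 0.384)/2 ≈ 0.308, so 31%.

31%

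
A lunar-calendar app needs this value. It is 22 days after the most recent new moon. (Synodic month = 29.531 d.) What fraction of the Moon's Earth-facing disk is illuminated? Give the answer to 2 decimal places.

Phase angle: θ = 360°·(22 d)/(29.531 d) = 268.2°.
With cos θ = (-0.032), the lit fraction is (1 − (-0.032))/2 ≈ 0.516.

0.52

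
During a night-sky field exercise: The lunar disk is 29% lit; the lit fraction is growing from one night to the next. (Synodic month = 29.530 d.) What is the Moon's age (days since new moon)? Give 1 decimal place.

5.3 days

cos θ = 1 − 2f = 0.420, giving a principal value of 65.2°.
The Moon is waxing (0°–180°), so θ = 65.2° directly.
Age = 29.530 × 65.2°/360° ≈ 5.35 days.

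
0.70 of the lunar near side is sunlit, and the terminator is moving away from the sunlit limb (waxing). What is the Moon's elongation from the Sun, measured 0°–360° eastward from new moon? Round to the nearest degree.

cos θ = 1 − 2f = -0.400, giving a principal value of 113.6°.
The Moon is waxing (0°–180°), so θ = 113.6° directly.

114°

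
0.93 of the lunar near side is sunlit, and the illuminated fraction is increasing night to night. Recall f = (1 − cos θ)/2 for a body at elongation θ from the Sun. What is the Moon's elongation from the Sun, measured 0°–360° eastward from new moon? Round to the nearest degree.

149°

cos θ = 1 − 2f = -0.860, giving a principal value of 149.3°.
The Moon is waxing (0°–180°), so θ = 149.3° directly.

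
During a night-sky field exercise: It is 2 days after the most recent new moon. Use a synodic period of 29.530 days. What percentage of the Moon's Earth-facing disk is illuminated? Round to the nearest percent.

4%

Elongation θ = 360° × 2/29.530 ≈ 24.4°.
cos 24.4° = 0.911, so f = (1 − 0.911)/2 = 0.045, so 4%.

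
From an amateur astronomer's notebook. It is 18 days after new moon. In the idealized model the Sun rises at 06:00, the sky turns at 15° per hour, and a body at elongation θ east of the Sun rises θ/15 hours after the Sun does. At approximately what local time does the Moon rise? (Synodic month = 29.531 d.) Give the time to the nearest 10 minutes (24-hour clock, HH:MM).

20:40

Phase angle: θ = 360°·(18 d)/(29.531 d) = 219.4°.
At 15° of sky rotation per hour, 219.4° corresponds to a 14.63 h lag.
06:00 + 14.629 h ≈ 20:38 → 20:40 to the nearest ten minutes.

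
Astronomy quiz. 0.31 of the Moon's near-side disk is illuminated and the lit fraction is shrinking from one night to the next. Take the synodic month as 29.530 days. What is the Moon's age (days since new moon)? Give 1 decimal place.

24.0 days

From f = (1 − cos θ)/2: cos θ = 1 − 2×0.31 = 0.380; arccos → 67.7°.
A waning Moon lies in 180°–360°, so θ = 360° − 67.7° = 292.3°.
That fraction of the synodic month is 292.3/360 × 29.530 d ≈ 23.98 d.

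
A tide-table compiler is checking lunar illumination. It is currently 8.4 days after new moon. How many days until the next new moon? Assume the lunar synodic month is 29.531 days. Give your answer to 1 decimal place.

The next new moon completes the synodic month: 29.531 − 8.4 = 21.131 days.

21.1 days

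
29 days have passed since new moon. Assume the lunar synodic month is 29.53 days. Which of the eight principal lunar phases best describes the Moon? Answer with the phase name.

θ ≈ 360° × 29/29.53 = 354°, which falls in the new moon sector.

new moon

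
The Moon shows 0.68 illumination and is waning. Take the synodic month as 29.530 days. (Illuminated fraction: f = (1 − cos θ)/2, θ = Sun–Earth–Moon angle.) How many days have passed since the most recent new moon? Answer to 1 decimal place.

From f = (1 − cos θ)/2: cos θ = 1 − 2×0.68 = -0.360; arccos → 111.1°.
Since the Moon is past full (waning), take the reflex angle: θ = 360° − 111.1° = 248.9°.
That fraction of the synodic month is 248.9/360 × 29.530 d ≈ 20.42 d.

20.4 days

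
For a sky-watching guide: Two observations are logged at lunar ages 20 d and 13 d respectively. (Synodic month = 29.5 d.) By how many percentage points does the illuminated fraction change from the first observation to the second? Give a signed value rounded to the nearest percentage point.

θ₁ = 360° × 20/29.5 = 244.1°, f₁ = (1 − cos θ₁)/2 = 0.719.
θ₂ = 360° × 13/29.5 = 158.6°, f₂ = (1 − cos θ₂)/2 = 0.966.
Change = f₂ − f₁ = +0.247 → +25 percentage points.

+25 percentage points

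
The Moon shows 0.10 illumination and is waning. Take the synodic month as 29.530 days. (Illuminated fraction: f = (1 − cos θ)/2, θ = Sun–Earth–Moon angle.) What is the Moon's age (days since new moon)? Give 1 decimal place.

26.5 days

cos θ = 1 − 2f = 0.800, giving a principal value of 36.9°.
Since the Moon is past full (waning), take the reflex angle: θ = 360° − 36.9° = 323.1°.
Age = 29.530 × 323.1°/360° ≈ 26.51 days.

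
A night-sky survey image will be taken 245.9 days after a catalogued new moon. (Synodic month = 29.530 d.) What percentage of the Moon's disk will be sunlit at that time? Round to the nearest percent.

245.9/29.530 = 8.327 lunations, so 8 complete cycles and 9.66 d into the next.
Elongation θ = 360° × 9.66/29.530 ≈ 117.8°.
Illuminated fraction = (1 − cos 117.8°)/2 = (1 − (-0.466))/2 ≈ 0.733, so 73%.

73%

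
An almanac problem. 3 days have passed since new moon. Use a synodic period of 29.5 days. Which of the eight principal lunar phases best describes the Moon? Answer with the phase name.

waxing crescent

θ ≈ 360° × 3/29.5 = 37°, which falls in the waxing crescent sector.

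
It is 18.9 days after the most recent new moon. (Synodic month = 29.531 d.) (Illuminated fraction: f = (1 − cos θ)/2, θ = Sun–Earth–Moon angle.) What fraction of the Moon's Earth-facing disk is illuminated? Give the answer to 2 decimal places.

0.82

Phase angle: θ = 360°·(18.9 d)/(29.531 d) = 230.4°.
With cos θ = (-0.637), the lit fraction is (1 − (-0.637))/2 ≈ 0.819.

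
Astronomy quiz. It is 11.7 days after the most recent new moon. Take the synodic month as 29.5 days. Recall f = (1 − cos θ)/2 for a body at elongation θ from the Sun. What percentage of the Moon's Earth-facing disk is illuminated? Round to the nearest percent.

90%

Phase angle: θ = 360°·(11.7 d)/(29.5 d) = 142.8°.
With cos θ = (-0.796), the lit fraction is (1 − (-0.796))/2 ≈ 0.898, so 90%.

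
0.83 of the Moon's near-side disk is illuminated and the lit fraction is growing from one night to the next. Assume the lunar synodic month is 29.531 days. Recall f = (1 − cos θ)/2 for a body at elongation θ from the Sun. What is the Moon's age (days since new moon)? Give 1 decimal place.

cos θ = 1 − 2f = -0.660, giving a principal value of 131.3°.
Before full moon the principal value applies: θ = 131.3°.
That fraction of the synodic month is 131.3/360 × 29.531 d ≈ 10.77 d.

10.8 days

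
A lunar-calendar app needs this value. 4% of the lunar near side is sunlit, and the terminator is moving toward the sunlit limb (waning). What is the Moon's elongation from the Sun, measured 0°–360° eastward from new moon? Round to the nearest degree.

cos θ = 1 − 2f = 0.920, giving a principal value of 23.1°.
Since the Moon is past full (waning), take the reflex angle: θ = 360° − 23.1° = 336.9°.

337°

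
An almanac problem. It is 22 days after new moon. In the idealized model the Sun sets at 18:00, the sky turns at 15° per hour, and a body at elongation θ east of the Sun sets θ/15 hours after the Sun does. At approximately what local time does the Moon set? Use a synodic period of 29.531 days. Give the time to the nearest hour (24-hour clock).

12:00

Elongation θ = 360° × 22/29.531 ≈ 268.2°.
Delay after the Sun = 268.2° / (15°/h) ≈ 17.88 h.
18:00 + 17.88 h ≈ 11:53 → 12:00 to the nearest hour.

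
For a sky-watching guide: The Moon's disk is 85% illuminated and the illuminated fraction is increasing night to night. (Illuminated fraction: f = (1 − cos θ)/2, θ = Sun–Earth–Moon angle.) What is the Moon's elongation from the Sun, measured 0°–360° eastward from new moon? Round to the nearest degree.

134°

Invert f = (1 − cos θ)/2 to get cos θ = 1 − 2(0.85) = -0.700, hence θ₀ = arccos -0.700 = 134.4°.
Waxing ⇒ before full, so θ = 134.4°.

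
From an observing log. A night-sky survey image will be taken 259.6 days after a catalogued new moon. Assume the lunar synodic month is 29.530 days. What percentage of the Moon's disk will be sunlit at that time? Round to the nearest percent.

Reduce mod P: 259.6 − 8×29.530 = 23.36 d into the current lunation.
The Moon has covered 23.36/29.530 of its cycle, so θ ≈ 360° × 23.36/29.530 = 284.8°.
cos 284.8° = 0.255, so f = (1 − 0.255)/2 = 0.372, so 37%.

37%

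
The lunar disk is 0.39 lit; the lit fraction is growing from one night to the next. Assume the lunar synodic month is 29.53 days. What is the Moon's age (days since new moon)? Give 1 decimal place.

6.3 days

Invert f = (1 − cos θ)/2 to get cos θ = 1 − 2(0.39) = 0.220, hence θ₀ = arccos 0.220 = 77.3°.
The Moon is waxing (0°–180°), so θ = 77.3° directly.
Age = 29.53 × 77.3°/360° ≈ 6.34 days.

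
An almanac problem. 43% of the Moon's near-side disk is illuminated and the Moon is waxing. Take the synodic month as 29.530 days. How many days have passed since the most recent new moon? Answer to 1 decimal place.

Invert f = (1 − cos θ)/2 to get cos θ = 1 − 2(0.43) = 0.140, hence θ₀ = arccos 0.140 = 82.0°.
Before full moon the principal value applies: θ = 82.0°.
That fraction of the synodic month is 82.0/360 × 29.530 d ≈ 6.72 d.

6.7 days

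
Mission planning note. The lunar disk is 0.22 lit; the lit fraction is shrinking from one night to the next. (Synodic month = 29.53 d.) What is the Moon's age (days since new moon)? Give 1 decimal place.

24.9 days

From f = (1 − cos θ)/2: cos θ = 1 − 2×0.22 = 0.560; arccos → 55.9°.
Waning ⇒ past full, so θ = 360° − 55.9° = 304.1°.
Age = 29.53 × 304.1°/360° ≈ 24.94 days.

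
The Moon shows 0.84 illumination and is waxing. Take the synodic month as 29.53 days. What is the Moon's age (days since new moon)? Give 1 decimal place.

10.9 days

Invert f = (1 − cos θ)/2 to get cos θ = 1 − 2(0.84) = -0.680, hence θ₀ = arccos -0.680 = 132.8°.
Waxing ⇒ before full, so θ = 132.8°.
At 360°/29.53 d per day, 132.8° corresponds to 10.90 days.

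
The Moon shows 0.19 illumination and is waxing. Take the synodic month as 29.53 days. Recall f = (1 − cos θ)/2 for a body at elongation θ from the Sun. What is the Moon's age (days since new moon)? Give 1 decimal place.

cos θ = 1 − 2f = 0.620, giving a principal value of 51.7°.
Waxing ⇒ before full, so θ = 51.7°.
That fraction of the synodic month is 51.7/360 × 29.53 d ≈ 4.24 d.

4.2 days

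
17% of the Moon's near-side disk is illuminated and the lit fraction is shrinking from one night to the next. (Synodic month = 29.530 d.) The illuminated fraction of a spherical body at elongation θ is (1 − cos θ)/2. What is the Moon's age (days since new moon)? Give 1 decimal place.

25.5 days

From f = (1 − cos θ)/2: cos θ = 1 − 2×0.17 = 0.660; arccos → 48.7°.
Since the Moon is past full (waning), take the reflex angle: θ = 360° − 48.7° = 311.3°.
Age = 29.530 × 311.3°/360° ≈ 25.54 days.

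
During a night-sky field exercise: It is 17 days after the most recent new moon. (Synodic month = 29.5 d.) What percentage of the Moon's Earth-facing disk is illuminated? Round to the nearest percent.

The Moon has covered 17/29.5 of its cycle, so θ ≈ 360° × 17/29.5 = 207.5°.
cos 207.5° = (-0.887), so f = (1 − (-0.887))/2 = 0.944, so 94%.

94%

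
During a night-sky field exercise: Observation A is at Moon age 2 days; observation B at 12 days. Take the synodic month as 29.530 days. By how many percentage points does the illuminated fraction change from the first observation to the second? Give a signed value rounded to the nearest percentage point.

θ₁ = 360° × 2/29.530 = 24.4°, f₁ = (1 − cos θ₁)/2 = 0.045.
θ₂ = 360° × 12/29.530 = 146.3°, f₂ = (1 − cos θ₂)/2 = 0.916.
Change = f₂ − f₁ = +0.871 → +87 percentage points.

+87 pp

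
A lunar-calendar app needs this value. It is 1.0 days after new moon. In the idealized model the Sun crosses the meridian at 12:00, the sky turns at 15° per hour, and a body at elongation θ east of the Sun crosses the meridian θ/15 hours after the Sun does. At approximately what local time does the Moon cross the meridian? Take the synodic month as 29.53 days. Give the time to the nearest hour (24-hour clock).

Phase angle: θ = 360°·(1.0 d)/(29.53 d) = 12.2°.
At 15° of sky rotation per hour, 12.2° corresponds to a 0.81 h lag.
12:00 + 0.81 h ≈ 12:49 → 13:00 to the nearest hour.

13:00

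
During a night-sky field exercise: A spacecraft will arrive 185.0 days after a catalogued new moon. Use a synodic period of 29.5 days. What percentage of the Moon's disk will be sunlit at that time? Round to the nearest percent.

185.0 d spans 6 complete synodic months (6 × 29.5 = 177.00 d) plus 8.00 d.
Phase angle: θ = 360°·(8.00 d)/(29.5 d) = 97.6°.
With cos θ = (-0.133), the lit fraction is (1 − (-0.133))/2 ≈ 0.566, so 57%.

57%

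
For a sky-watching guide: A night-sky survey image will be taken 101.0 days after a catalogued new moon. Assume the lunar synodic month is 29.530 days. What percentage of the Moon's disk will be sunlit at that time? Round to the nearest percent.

94%

101.0 d spans 3 complete synodic months (3 × 29.530 = 88.59 d) plus 12.41 d.
Phase angle: θ = 360°·(12.41 d)/(29.530 d) = 151.3°.
Illuminated fraction = (1 − cos 151.3°)/2 = (1 − (-0.877))/2 ≈ 0.939, so 94%.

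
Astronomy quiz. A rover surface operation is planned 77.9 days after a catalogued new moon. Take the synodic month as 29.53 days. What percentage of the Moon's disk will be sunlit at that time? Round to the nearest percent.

77.9 d spans 2 complete synodic months (2 × 29.53 = 59.06 d) plus 18.84 d.
Elongation θ = 360° × 18.84/29.53 ≈ 229.7°.
With cos θ = (-0.647), the lit fraction is (1 − (-0.647))/2 ≈ 0.824, so 82%.

82%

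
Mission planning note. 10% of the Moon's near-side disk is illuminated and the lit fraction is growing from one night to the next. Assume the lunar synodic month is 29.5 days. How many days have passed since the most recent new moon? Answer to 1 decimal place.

3.0 days

Invert f = (1 − cos θ)/2 to get cos θ = 1 − 2(0.10) = 0.800, hence θ₀ = arccos 0.800 = 36.9°.
The Moon is waxing (0°–180°), so θ = 36.9° directly.
That fraction of the synodic month is 36.9/360 × 29.5 d ≈ 3.02 d.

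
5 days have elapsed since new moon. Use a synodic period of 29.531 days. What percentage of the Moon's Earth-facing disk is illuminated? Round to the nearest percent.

The Moon has covered 5/29.531 of its cycle, so θ ≈ 360° × 5/29.531 = 61.0°.
Illuminated fraction = (1 − cos 61.0°)/2 = (1 − 0.486)/2 ≈ 0.257, so 26%.

26%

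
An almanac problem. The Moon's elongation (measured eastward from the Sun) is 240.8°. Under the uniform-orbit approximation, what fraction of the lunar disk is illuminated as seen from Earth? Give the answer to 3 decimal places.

Half-versine of 240.8°: (1 − (-0.488))/2 = 0.744.

0.744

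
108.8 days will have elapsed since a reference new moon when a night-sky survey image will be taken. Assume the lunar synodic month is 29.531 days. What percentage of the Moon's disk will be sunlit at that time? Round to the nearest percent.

70%

108.8 d spans 3 complete synodic months (3 × 29.531 = 88.59 d) plus 20.21 d.
Elongation θ = 360° × 20.21/29.531 ≈ 246.3°.
With cos θ = (-0.401), the lit fraction is (1 − (-0.401))/2 ≈ 0.701, so 70%.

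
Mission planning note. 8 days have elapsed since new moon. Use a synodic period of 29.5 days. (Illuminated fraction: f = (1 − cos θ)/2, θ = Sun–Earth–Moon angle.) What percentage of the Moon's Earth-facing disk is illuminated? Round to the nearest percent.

Phase angle: θ = 360°·(8 d)/(29.5 d) = 97.6°.
cos 97.6° = (-0.133), so f = (1 − (-0.133))/2 = 0.566, so 57%.

57%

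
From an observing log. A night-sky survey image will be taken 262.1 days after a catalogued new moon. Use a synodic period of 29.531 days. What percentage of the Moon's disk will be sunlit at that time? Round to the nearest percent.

15%

262.1/29.531 = 8.875 lunations, so 8 complete cycles and 25.85 d into the next.
The Moon has covered 25.85/29.531 of its cycle, so θ ≈ 360° × 25.85/29.531 = 315.2°.
With cos θ = 0.709, the lit fraction is (1 − 0.709)/2 ≈ 0.146, so 15%.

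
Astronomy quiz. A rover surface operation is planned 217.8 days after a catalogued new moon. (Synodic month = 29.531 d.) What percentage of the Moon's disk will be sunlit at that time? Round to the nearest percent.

217.8 d spans 7 complete synodic months (7 × 29.531 = 206.72 d) plus 11.08 d.
Phase angle: θ = 360°·(11.08 d)/(29.531 d) = 135.1°.
Illuminated fraction = (1 − cos 135.1°)/2 = (1 − (-0.708))/2 ≈ 0.854, so 85%.

85%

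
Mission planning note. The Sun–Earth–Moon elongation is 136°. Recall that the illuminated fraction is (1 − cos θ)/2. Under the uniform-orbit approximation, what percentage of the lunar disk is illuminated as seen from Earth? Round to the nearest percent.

f = (1 − cos 136°)/2 = (1 − (-0.719))/2 ≈ 0.860, i.e. 86%.

86%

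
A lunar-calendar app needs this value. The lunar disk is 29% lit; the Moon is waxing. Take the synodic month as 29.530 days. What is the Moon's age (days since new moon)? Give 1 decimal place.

5.3 days

Invert f = (1 − cos θ)/2 to get cos θ = 1 − 2(0.29) = 0.420, hence θ₀ = arccos 0.420 = 65.2°.
Waxing ⇒ before full, so θ = 65.2°.
That fraction of the synodic month is 65.2/360 × 29.530 d ≈ 5.35 d.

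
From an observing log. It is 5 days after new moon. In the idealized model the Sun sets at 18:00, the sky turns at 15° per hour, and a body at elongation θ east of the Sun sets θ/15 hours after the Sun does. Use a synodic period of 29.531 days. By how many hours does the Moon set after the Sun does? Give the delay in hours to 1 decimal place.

Elongation θ = 360° × 5/29.531 ≈ 61.0°.
The Moon trails the Sun by θ/15 = 61.0/15 ≈ 4.06 hours.
So the Moon sets 4.06 h after the Sun.

4.1 h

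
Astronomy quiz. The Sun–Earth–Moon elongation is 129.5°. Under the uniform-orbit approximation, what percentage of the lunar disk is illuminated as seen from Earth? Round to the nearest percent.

82%

f = (1 − cos 129.5°)/2 = (1 − (-0.636))/2 ≈ 0.818, i.e. 82%.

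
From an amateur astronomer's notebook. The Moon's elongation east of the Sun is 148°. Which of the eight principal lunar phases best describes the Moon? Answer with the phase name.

waxing gibbous

The waxing gibbous sector spans roughly 112°–158°; 148° falls inside it.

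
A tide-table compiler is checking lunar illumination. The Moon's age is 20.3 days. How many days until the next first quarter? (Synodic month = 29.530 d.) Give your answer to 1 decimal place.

First quarter is 0.25 of the way through the cycle: age 0.25 × 29.530 = 7.383 d.
Already past this cycle's first quarter; the next is at 7.383 + 29.530 = 36.913 d, so 36.913 − 20.3 = 16.613 days.

16.6 days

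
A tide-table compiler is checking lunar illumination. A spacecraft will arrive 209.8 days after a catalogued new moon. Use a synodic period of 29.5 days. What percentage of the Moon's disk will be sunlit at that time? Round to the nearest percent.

12%

209.8/29.5 = 7.112 lunations, so 7 complete cycles and 3.30 d into the next.
The Moon has covered 3.30/29.5 of its cycle, so θ ≈ 360° × 3.30/29.5 = 40.3°.
With cos θ = 0.763, the lit fraction is (1 − 0.763)/2 ≈ 0.119, so 12%.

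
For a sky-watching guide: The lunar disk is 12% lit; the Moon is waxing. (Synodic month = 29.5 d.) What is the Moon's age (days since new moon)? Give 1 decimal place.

cos θ = 1 − 2f = 0.760, giving a principal value of 40.5°.
Before full moon the principal value applies: θ = 40.5°.
Age = 29.5 × 40.5°/360° ≈ 3.32 days.

3.3 days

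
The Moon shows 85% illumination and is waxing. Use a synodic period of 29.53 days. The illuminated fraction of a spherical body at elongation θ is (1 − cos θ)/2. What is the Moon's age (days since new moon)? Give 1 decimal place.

From f = (1 − cos θ)/2: cos θ = 1 − 2×0.85 = -0.700; arccos → 134.4°.
Before full moon the principal value applies: θ = 134.4°.
Age = 29.53 × 134.4°/360° ≈ 11.03 days.

11.0 days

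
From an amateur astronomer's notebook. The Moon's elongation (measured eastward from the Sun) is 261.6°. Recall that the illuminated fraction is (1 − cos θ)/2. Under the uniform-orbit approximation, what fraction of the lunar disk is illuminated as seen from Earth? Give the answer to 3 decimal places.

0.573

cos 261.6° = (-0.146), so f = (1 − (-0.146))/2 = 0.573.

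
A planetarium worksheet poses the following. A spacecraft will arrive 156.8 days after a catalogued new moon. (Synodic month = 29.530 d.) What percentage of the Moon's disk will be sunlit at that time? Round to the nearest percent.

68%

156.8 d spans 5 complete synodic months (5 × 29.530 = 147.65 d) plus 9.15 d.
Phase angle: θ = 360°·(9.15 d)/(29.530 d) = 111.5°.
Illuminated fraction = (1 − cos 111.5°)/2 = (1 − (-0.367))/2 ≈ 0.684, so 68%.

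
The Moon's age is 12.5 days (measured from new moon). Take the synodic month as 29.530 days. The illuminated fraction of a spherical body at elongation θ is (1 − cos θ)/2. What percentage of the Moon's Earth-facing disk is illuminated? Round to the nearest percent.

94%

Phase angle: θ = 360°·(12.5 d)/(29.530 d) = 152.4°.
Illuminated fraction = (1 − cos 152.4°)/2 = (1 − (-0.886))/2 ≈ 0.943, so 94%.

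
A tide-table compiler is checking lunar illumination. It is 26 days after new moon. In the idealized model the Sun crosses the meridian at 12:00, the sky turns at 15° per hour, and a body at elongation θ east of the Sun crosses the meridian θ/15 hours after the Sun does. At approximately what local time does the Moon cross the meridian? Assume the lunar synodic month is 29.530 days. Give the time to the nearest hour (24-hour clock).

09:00

Phase angle: θ = 360°·(26 d)/(29.530 d) = 317.0°.
Delay after the Sun = 317.0° / (15°/h) ≈ 21.13 h.
12:00 + 21.13 h ≈ 09:08 → 09:00 to the nearest hour.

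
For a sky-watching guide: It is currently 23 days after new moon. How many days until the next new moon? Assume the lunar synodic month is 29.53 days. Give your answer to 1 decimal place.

One full lunation from the last new moon is 29.53 d; remaining = 29.53 − 23 = 6.530 d.

6.5 days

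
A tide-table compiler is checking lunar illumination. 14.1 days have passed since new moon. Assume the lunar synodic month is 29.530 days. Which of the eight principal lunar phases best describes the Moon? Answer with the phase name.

At 14.1/29.530 of the cycle, θ ≈ 172° — the full moon range.

full moon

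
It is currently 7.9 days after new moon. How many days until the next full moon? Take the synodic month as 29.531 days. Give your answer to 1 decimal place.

Full moon is 0.5 of the way through the cycle: age 0.5 × 29.531 = 14.765 d.
So 6.865 days remain (14.765 − 7.9).

6.9 days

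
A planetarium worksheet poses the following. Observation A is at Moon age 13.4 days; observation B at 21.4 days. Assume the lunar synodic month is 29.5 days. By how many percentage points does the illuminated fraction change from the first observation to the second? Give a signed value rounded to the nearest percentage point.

θ₁ = 360° × 13.4/29.5 = 163.5°, f₁ = (1 − cos θ₁)/2 = 0.979.
θ₂ = 360° × 21.4/29.5 = 261.2°, f₂ = (1 − cos θ₂)/2 = 0.577.
Change = f₂ − f₁ = -0.403 → -40 percentage points.

-40 percentage points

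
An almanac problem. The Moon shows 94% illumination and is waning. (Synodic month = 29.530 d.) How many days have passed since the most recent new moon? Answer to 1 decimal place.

17.1 days

cos θ = 1 − 2f = -0.880, giving a principal value of 151.6°.
A waning Moon lies in 180°–360°, so θ = 360° − 151.6° = 208.4°.
Age = 29.530 × 208.4°/360° ≈ 17.09 days.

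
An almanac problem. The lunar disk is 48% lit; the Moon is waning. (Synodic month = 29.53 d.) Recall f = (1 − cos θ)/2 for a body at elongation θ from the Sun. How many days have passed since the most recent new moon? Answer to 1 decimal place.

22.3 days

cos θ = 1 − 2f = 0.040, giving a principal value of 87.7°.
Waning ⇒ past full, so θ = 360° − 87.7° = 272.3°.
At 360°/29.53 d per day, 272.3° corresponds to 22.34 days.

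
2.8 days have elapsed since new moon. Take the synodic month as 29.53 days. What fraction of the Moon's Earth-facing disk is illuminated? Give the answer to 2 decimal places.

0.09

Elongation θ = 360° × 2.8/29.53 ≈ 34.1°.
With cos θ = 0.828, the lit fraction is (1 − 0.828)/2 ≈ 0.086.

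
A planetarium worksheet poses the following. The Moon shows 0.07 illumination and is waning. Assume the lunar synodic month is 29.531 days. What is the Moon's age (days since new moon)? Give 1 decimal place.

Invert f = (1 − cos θ)/2 to get cos θ = 1 − 2(0.07) = 0.860, hence θ₀ = arccos 0.860 = 30.7°.
Waning ⇒ past full, so θ = 360° − 30.7° = 329.3°.
At 360°/29.531 d per day, 329.3° corresponds to 27.01 days.

27.0 days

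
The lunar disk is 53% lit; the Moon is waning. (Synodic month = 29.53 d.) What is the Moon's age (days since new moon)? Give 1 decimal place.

cos θ = 1 − 2f = -0.060, giving a principal value of 93.4°.
Since the Moon is past full (waning), take the reflex angle: θ = 360° − 93.4° = 266.6°.
At 360°/29.53 d per day, 266.6° corresponds to 21.87 days.

21.9 days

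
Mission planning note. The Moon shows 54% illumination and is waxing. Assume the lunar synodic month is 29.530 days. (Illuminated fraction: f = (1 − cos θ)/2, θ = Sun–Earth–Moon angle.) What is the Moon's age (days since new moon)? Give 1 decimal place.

7.8 days

From f = (1 − cos θ)/2: cos θ = 1 − 2×0.54 = -0.080; arccos → 94.6°.
Waxing ⇒ before full, so θ = 94.6°.
At 360°/29.530 d per day, 94.6° corresponds to 7.76 days.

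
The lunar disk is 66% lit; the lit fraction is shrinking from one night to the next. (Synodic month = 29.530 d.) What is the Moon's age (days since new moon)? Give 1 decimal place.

From f = (1 − cos θ)/2: cos θ = 1 − 2×0.66 = -0.320; arccos → 108.7°.
Waning ⇒ past full, so θ = 360° − 108.7° = 251.3°.
At 360°/29.530 d per day, 251.3° corresponds to 20.62 days.

20.6 days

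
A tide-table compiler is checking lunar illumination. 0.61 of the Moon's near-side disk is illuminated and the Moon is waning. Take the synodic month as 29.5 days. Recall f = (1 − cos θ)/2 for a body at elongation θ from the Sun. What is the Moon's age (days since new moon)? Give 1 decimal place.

From f = (1 − cos θ)/2: cos θ = 1 − 2×0.61 = -0.220; arccos → 102.7°.
Waning ⇒ past full, so θ = 360° − 102.7° = 257.3°.
At 360°/29.5 d per day, 257.3° corresponds to 21.08 days.

21.1 days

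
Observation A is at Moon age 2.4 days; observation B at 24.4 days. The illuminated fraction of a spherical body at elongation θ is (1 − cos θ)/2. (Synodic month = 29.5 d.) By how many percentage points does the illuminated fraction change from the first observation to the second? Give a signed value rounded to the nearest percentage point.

First observation: θ = 360°·2.4/29.5 = 29.3°, so f = 0.064.
Second observation: θ = 297.8°, f = 0.267.
Δf = 0.267 − 0.064 = +0.203, i.e. +20 pp.

+20 percentage points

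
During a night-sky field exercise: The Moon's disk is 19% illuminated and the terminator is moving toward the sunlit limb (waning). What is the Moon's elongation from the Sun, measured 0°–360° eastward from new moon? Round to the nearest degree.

cos θ = 1 − 2f = 0.620, giving a principal value of 51.7°.
Waning ⇒ past full, so θ = 360° − 51.7° = 308.3°.

308°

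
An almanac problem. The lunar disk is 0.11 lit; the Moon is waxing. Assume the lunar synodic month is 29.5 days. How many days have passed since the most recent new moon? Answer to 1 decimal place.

3.2 days

cos θ = 1 − 2f = 0.780, giving a principal value of 38.7°.
Before full moon the principal value applies: θ = 38.7°.
That fraction of the synodic month is 38.7/360 × 29.5 d ≈ 3.17 d.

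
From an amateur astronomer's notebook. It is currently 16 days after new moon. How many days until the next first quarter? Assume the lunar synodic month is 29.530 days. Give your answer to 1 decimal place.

First quarter occurs at elongation 90°, i.e. at age 29.530 × 90/360 = 7.383 d.
Already past this cycle's first quarter; the next is at 7.383 + 29.530 = 36.913 d, so 36.913 − 16 = 20.913 days.

20.9 days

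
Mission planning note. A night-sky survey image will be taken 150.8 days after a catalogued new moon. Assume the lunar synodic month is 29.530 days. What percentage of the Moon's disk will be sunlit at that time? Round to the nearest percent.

150.8 d spans 5 complete synodic months (5 × 29.530 = 147.65 d) plus 3.15 d.
Elongation θ = 360° × 3.15/29.530 ≈ 38.4°.
cos 38.4° = 0.784, so f = (1 − 0.784)/2 = 0.108, so 11%.

11%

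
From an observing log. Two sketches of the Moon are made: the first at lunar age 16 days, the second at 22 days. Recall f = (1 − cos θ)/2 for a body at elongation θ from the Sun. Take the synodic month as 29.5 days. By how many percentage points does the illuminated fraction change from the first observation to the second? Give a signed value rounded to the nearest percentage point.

-47 pp

First observation: θ = 360°·16/29.5 = 195.3°, so f = 0.982.
Second observation: θ = 268.5°, f = 0.513.
Δf = 0.513 − 0.982 = -0.469, i.e. -47 pp.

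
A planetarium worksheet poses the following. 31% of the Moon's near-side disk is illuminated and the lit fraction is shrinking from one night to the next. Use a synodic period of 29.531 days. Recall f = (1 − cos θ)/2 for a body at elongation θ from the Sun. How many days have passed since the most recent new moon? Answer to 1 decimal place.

24.0 days

cos θ = 1 − 2f = 0.380, giving a principal value of 67.7°.
Since the Moon is past full (waning), take the reflex angle: θ = 360° − 67.7° = 292.3°.
Age = 29.531 × 292.3°/360° ≈ 23.98 days.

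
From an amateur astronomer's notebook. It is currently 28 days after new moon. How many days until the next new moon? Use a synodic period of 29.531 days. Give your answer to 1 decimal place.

1.5 days

The next new moon completes the synodic month: 29.531 − 28 = 1.531 days.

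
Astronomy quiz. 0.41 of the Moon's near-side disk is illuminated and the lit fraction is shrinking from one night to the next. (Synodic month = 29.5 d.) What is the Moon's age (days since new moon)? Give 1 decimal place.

23.0 days

From f = (1 − cos θ)/2: cos θ = 1 − 2×0.41 = 0.180; arccos → 79.6°.
A waning Moon lies in 180°–360°, so θ = 360° − 79.6° = 280.4°.
At 360°/29.5 d per day, 280.4° corresponds to 22.97 days.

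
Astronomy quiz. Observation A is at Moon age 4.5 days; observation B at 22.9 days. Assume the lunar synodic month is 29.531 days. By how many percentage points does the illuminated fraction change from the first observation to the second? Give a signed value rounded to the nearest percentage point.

+21 percentage points

First observation: θ = 360°·4.5/29.531 = 54.9°, so f = 0.212.
Second observation: θ = 279.2°, f = 0.420.
Δf = 0.420 − 0.212 = +0.208, i.e. +21 pp.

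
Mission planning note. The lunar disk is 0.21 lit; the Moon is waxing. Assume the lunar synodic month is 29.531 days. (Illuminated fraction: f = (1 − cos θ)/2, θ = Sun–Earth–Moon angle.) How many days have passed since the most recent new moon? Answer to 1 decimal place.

4.5 days

cos θ = 1 − 2f = 0.580, giving a principal value of 54.5°.
The Moon is waxing (0°–180°), so θ = 54.5° directly.
At 360°/29.531 d per day, 54.5° corresponds to 4.47 days.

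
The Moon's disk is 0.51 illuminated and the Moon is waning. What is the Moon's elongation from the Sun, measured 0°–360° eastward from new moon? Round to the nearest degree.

cos θ = 1 − 2f = -0.020, giving a principal value of 91.1°.
Since the Moon is past full (waning), take the reflex angle: θ = 360° − 91.1° = 268.9°.

269°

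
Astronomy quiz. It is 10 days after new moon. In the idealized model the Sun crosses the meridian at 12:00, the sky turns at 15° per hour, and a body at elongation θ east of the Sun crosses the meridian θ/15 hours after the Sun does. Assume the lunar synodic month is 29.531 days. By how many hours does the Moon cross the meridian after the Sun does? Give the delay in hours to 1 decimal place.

The Moon has covered 10/29.531 of its cycle, so θ ≈ 360° × 10/29.531 = 121.9°.
The Moon trails the Sun by θ/15 = 121.9/15 ≈ 8.13 hours.
So the Moon crosses the meridian 8.13 h after the Sun.

8.1 h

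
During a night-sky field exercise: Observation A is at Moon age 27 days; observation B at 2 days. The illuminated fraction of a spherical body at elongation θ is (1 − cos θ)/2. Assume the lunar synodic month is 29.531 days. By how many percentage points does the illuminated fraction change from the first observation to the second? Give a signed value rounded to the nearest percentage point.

First observation: θ = 360°·27/29.531 = 329.1°, so f = 0.071.
Second observation: θ = 24.4°, f = 0.045.
Δf = 0.045 − 0.071 = -0.026, i.e. -3 pp.

-3 percentage points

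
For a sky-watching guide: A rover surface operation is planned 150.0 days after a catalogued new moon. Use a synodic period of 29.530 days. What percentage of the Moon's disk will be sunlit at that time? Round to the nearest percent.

6%

150.0/29.530 = 5.080 lunations, so 5 complete cycles and 2.35 d into the next.
Elongation θ = 360° × 2.35/29.530 ≈ 28.6°.
cos 28.6° = 0.878, so f = (1 − 0.878)/2 = 0.061, so 6%.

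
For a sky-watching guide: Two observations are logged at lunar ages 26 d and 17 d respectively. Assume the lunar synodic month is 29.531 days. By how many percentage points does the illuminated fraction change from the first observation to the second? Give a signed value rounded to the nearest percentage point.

+81 pp

First observation: θ = 360°·26/29.531 = 317.0°, so f = 0.135.
Second observation: θ = 207.2°, f = 0.945.
Δf = 0.945 − 0.135 = +0.810, i.e. +81 pp.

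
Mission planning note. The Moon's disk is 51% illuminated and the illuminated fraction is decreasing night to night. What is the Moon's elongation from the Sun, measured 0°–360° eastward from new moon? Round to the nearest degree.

269°

From f = (1 − cos θ)/2: cos θ = 1 − 2×0.51 = -0.020; arccos → 91.1°.
Waning ⇒ past full, so θ = 360° − 91.1° = 268.9°.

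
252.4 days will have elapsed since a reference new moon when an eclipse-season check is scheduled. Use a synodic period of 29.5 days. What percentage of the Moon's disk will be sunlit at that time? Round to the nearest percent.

97%

252.4 d spans 8 complete synodic months (8 × 29.5 = 236.00 d) plus 16.40 d.
Phase angle: θ = 360°·(16.40 d)/(29.5 d) = 200.1°.
With cos θ = (-0.939), the lit fraction is (1 − (-0.939))/2 ≈ 0.969, so 97%.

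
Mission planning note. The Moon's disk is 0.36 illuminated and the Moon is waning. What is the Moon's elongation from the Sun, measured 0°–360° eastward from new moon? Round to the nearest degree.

286°

cos θ = 1 − 2f = 0.280, giving a principal value of 73.7°.
Waning ⇒ past full, so θ = 360° − 73.7° = 286.3°.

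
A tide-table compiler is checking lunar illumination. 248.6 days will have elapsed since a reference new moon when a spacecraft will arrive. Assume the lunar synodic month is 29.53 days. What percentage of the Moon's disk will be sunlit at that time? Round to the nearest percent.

94%

Reduce mod P: 248.6 − 8×29.53 = 12.36 d into the current lunation.
The Moon has covered 12.36/29.53 of its cycle, so θ ≈ 360° × 12.36/29.53 = 150.7°.
Illuminated fraction = (1 − cos 150.7°)/2 = (1 − (-0.872))/2 ≈ 0.936, so 94%.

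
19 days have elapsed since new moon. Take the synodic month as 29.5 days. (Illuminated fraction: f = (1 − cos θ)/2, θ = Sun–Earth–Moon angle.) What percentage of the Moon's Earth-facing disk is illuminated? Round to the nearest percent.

Phase angle: θ = 360°·(19 d)/(29.5 d) = 231.9°.
Illuminated fraction = (1 − cos 231.9°)/2 = (1 − (-0.618))/2 ≈ 0.809, so 81%.

81%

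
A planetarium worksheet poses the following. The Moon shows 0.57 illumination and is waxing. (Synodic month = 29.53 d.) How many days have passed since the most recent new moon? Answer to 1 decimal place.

8.0 days

From f = (1 − cos θ)/2: cos θ = 1 − 2×0.57 = -0.140; arccos → 98.0°.
The Moon is waxing (0°–180°), so θ = 98.0° directly.
Age = 29.53 × 98.0°/360° ≈ 8.04 days.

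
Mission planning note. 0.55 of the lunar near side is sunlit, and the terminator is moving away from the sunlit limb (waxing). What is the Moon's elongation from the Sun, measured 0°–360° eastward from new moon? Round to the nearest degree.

96°

Invert f = (1 − cos θ)/2 to get cos θ = 1 − 2(0.55) = -0.100, hence θ₀ = arccos -0.100 = 95.7°.
Waxing ⇒ before full, so θ = 95.7°.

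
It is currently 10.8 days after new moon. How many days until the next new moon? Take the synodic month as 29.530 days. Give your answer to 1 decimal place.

One full lunation from the last new moon is 29.530 d; remaining = 29.530 − 10.8 = 18.730 d.

18.7 days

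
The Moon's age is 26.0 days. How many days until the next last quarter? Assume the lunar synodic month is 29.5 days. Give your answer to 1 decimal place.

25.6 days

Last quarter is 0.75 of the way through the cycle: age 0.75 × 29.5 = 22.125 d.
This lunation's last quarter (22.125 d) has passed, so add one period: 51.625 − 26.0 = 25.625 days.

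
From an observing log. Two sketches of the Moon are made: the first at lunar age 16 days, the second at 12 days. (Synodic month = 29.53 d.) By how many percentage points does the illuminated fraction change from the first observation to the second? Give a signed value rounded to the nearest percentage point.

First observation: θ = 360°·16/29.53 = 195.1°, so f = 0.983.
Second observation: θ = 146.3°, f = 0.916.
Δf = 0.916 − 0.983 = -0.067, i.e. -7 pp.

-7 pp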